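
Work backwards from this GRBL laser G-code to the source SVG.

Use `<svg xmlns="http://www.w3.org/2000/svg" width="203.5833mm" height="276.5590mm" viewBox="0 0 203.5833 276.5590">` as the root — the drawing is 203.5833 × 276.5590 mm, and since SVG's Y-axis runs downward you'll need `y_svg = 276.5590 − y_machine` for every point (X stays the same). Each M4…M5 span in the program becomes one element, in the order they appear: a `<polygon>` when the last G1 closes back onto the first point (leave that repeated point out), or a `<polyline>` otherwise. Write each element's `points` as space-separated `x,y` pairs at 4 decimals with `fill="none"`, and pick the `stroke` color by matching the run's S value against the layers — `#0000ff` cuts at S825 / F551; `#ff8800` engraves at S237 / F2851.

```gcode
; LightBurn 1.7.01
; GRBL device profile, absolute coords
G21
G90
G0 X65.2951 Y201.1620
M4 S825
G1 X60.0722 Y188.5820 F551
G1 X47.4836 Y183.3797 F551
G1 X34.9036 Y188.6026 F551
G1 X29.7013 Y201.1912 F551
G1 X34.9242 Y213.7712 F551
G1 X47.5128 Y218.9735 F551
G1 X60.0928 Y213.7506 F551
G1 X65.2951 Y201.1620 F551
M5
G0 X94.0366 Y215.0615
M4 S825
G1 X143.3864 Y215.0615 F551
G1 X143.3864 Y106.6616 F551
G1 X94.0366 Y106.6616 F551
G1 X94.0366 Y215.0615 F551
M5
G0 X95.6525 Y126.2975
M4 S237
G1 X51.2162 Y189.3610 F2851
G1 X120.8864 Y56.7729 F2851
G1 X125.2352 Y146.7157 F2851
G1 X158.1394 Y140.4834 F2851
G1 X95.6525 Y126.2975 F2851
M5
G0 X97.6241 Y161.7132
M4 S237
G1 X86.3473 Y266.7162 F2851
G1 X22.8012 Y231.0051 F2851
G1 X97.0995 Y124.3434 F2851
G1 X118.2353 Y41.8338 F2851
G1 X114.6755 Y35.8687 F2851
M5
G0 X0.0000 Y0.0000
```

y_svg = 276.5590 − y_m.

[1] S825→`#0000ff` (cut); closed run; points: 65.2951,75.3970 60.0722,87.9770 47.4836,93.1793 34.9036,87.9564 29.7013,75.3678 34.9242,62.7878 47.5128,57.5855 60.0928,62.8084

[2] S825→`#0000ff` (cut); closed run; points: 94.0366,61.4975 143.3864,61.4975 143.3864,169.8974 94.0366,169.8974

[3] S237→`#ff8800` (engrave); closed run; points: 95.6525,150.2615 51.2162,87.1980 120.8864,219.7861 125.2352,129.8433 158.1394,136.0756

[4] S237→`#ff8800` (engrave); open run; points: 97.6241,114.8458 86.3473,9.8428 22.8012,45.5539 97.0995,152.2156 118.2353,234.7252 114.6755,240.6903

<svg xmlns="http://www.w3.org/2000/svg" width="203.5833mm" height="276.5590mm" viewBox="0 0 203.5833 276.5590">
  <polygon points="65.2951,75.3970 60.0722,87.9770 47.4836,93.1793 34.9036,87.9564 29.7013,75.3678 34.9242,62.7878 47.5128,57.5855 60.0928,62.8084" fill="none" stroke="#0000ff"/>
  <polygon points="94.0366,61.4975 143.3864,61.4975 143.3864,169.8974 94.0366,169.8974" fill="none" stroke="#0000ff"/>
  <polygon points="95.6525,150.2615 51.2162,87.1980 120.8864,219.7861 125.2352,129.8433 158.1394,136.0756" fill="none" stroke="#ff8800"/>
  <polyline points="97.6241,114.8458 86.3473,9.8428 22.8012,45.5539 97.0995,152.2156 118.2353,234.7252 114.6755,240.6903" fill="none" stroke="#ff8800"/>
</svg>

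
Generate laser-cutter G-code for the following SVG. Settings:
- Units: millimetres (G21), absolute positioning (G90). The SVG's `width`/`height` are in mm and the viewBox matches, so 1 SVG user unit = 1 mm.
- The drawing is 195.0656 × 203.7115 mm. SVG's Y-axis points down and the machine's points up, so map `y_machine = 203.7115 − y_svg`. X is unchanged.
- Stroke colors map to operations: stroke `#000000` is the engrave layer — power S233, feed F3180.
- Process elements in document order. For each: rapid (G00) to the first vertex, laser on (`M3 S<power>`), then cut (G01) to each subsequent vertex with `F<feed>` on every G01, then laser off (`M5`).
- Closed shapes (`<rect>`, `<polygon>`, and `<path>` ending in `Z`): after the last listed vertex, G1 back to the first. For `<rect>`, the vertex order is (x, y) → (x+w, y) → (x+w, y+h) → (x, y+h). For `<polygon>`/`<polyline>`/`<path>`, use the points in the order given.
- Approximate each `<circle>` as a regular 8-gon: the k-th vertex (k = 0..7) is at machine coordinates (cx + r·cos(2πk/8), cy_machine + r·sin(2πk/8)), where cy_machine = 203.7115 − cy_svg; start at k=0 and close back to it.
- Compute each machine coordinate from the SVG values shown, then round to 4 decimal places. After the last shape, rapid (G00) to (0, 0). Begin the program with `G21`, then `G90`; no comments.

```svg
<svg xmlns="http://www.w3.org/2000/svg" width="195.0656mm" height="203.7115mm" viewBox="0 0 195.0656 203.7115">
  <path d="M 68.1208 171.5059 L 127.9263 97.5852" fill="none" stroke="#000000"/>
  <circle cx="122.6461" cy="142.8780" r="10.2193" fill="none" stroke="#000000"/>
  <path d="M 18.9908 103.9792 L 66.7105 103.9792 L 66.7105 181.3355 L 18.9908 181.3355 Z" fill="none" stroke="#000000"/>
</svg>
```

G21
G90
G00 X68.1208 Y32.2056
M3 S233
G01 X127.9263 Y106.1263 F3180
M5
G00 X132.8654 Y60.8335
M3 S233
G01 X129.8722 Y68.0596 F3180
G01 X122.6461 Y71.0528 F3180
G01 X115.4200 Y68.0596 F3180
G01 X112.4268 Y60.8335 F3180
G01 X115.4200 Y53.6074 F3180
G01 X122.6461 Y50.6142 F3180
G01 X129.8722 Y53.6074 F3180
G01 X132.8654 Y60.8335 F3180
M5
G00 X18.9908 Y99.7323
M3 S233
G01 X66.7105 Y99.7323 F3180
G01 X66.7105 Y22.3760 F3180
G01 X18.9908 Y22.3760 F3180
G01 X18.9908 Y99.7323 F3180
M5
G00 X0.0000 Y0.0000

1 u = 1 mm; y_m = 203.7115 − y.

[1] `<path>` line segment, #000000→engrave S233 F3180: (68.1208,32.2056) → (127.9263,106.1263)

[2] `<circle>` circle, #000000→engrave S233 F3180: (132.8654,60.8335) → (129.8722,68.0596) → (122.6461,71.0528) → (115.4200,68.0596) → (112.4268,60.8335) → (115.4200,53.6074) → (122.6461,50.6142) → (129.8722,53.6074) → (132.8654,60.8335) (closed)

[3] `<path>` rectangle, #000000→engrave S233 F3180: (18.9908,99.7323) → (66.7105,99.7323) → (66.7105,22.3760) → (18.9908,22.3760) → (18.9908,99.7323) (closed)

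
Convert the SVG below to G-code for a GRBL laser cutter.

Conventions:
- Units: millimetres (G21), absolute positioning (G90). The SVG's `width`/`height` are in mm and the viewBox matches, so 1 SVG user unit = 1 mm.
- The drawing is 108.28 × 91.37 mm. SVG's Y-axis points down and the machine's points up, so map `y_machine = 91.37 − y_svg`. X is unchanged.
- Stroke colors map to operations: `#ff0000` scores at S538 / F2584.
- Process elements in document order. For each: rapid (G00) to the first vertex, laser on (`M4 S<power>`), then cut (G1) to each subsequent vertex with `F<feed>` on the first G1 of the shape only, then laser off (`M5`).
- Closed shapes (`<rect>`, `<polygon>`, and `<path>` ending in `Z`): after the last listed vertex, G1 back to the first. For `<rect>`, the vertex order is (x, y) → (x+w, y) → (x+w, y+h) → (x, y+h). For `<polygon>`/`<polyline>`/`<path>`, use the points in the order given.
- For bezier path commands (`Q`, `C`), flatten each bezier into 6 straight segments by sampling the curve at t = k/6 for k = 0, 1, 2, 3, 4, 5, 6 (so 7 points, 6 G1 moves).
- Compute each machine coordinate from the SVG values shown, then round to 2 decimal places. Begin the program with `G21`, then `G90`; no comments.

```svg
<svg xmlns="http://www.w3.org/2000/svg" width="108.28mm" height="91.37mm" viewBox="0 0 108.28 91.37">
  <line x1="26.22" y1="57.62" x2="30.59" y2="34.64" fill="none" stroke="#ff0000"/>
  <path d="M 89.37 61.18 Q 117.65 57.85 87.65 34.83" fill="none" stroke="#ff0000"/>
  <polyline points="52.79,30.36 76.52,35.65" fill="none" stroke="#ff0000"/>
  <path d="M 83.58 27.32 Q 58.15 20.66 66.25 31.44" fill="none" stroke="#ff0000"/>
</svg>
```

1 u = 1 mm; y_m = 91.37 − y.

[1] `<line>` line segment, #ff0000→score S538 F2584: (26.22,33.75) → (30.59,56.73)

[2] `<path>` quadratic bezier, #ff0000→score S538 F2584: (89.37,30.19) → (97.18,31.85) → (101.75,34.60) → (103.08,38.44) → (101.17,43.38) → (96.03,49.41) → (87.65,56.54)

[3] `<polyline>` line segment, #ff0000→score S538 F2584: (52.79,61.01) → (76.52,55.72)

[4] `<path>` quadratic bezier, #ff0000→score S538 F2584: (83.58,64.05) → (76.03,65.79) → (70.35,66.55) → (66.53,66.35) → (64.58,65.18) → (64.48,63.04) → (66.25,59.93)

G21
G90
G00 X26.22 Y33.75
M4 S538
G1 X30.59 Y56.73 F2584
M5
G00 X89.37 Y30.19
M4 S538
G1 X97.18 Y31.85 F2584
G1 X101.75 Y34.60
G1 X103.08 Y38.44
G1 X101.17 Y43.38
G1 X96.03 Y49.41
G1 X87.65 Y56.54
M5
G00 X52.79 Y61.01
M4 S538
G1 X76.52 Y55.72 F2584
M5
G00 X83.58 Y64.05
M4 S538
G1 X76.03 Y65.79 F2584
G1 X70.35 Y66.55
G1 X66.53 Y66.35
G1 X64.58 Y65.18
G1 X64.48 Y63.04
G1 X66.25 Y59.93
M5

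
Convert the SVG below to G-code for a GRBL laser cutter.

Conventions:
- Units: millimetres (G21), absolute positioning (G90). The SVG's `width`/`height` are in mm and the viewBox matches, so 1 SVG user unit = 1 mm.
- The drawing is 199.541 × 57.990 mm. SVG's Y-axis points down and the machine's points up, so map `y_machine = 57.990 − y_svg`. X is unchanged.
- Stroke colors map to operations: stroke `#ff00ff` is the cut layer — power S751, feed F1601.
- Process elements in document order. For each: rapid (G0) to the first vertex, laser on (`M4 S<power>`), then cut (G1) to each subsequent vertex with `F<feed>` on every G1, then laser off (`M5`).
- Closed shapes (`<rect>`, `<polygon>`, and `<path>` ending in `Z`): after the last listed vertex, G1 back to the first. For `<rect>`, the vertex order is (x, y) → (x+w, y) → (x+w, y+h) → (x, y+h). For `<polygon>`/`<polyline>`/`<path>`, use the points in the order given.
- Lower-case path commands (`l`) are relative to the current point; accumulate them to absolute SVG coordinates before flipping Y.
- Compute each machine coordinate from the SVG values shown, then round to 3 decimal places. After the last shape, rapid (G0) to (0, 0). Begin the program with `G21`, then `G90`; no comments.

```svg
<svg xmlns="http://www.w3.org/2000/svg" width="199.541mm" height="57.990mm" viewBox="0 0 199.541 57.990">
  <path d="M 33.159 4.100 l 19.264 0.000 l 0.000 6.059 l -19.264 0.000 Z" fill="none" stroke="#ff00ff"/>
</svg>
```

G21
G90
G0 X33.159 Y53.890
M4 S751
G1 X52.423 Y53.890 F1601
G1 X52.423 Y47.831 F1601
G1 X33.159 Y47.831 F1601
G1 X33.159 Y53.890 F1601
M5
G0 X0.000 Y0.000

viewBox `0 0 199.541 57.990` with mm width/height → 1 unit = 1 mm. Flip: y_m = 57.990 − y_svg.

**Shape 1** — `<path>` rectangle, stroke `#ff00ff` → cut (S751, F1601). Machine vertices: (33.159,53.890) → (52.423,53.890) → (52.423,47.831) → (33.159,47.831) → (33.159,53.890). Closed: final G1 returns to the first vertex.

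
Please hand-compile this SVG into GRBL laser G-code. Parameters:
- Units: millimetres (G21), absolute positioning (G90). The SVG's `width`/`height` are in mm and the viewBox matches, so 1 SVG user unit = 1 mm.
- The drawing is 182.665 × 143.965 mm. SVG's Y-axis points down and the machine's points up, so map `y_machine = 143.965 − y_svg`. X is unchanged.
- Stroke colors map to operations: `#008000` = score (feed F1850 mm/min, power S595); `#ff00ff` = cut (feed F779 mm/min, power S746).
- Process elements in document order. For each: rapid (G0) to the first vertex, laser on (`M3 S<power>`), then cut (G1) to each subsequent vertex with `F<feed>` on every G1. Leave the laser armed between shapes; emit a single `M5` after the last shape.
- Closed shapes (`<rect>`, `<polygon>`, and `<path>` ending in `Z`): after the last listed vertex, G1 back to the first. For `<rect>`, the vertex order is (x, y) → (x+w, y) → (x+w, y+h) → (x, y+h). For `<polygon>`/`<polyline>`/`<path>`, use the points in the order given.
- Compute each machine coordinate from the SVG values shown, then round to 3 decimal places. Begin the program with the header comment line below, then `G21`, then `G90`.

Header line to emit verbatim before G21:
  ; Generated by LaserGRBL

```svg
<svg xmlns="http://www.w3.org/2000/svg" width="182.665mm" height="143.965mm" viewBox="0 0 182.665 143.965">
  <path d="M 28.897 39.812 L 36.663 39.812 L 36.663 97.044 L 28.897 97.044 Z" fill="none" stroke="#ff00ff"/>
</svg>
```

1 u = 1 mm; y_m = 143.965 − y.

[1] `<path>` rectangle, #ff00ff→cut S746 F779: (28.897,104.153) → (36.663,104.153) → (36.663,46.921) → (28.897,46.921) → (28.897,104.153) (closed)

; Generated by LaserGRBL
G21
G90
G0 X28.897 Y104.153
M3 S746
G1 X36.663 Y104.153 F779
G1 X36.663 Y46.921 F779
G1 X28.897 Y46.921 F779
G1 X28.897 Y104.153 F779
M5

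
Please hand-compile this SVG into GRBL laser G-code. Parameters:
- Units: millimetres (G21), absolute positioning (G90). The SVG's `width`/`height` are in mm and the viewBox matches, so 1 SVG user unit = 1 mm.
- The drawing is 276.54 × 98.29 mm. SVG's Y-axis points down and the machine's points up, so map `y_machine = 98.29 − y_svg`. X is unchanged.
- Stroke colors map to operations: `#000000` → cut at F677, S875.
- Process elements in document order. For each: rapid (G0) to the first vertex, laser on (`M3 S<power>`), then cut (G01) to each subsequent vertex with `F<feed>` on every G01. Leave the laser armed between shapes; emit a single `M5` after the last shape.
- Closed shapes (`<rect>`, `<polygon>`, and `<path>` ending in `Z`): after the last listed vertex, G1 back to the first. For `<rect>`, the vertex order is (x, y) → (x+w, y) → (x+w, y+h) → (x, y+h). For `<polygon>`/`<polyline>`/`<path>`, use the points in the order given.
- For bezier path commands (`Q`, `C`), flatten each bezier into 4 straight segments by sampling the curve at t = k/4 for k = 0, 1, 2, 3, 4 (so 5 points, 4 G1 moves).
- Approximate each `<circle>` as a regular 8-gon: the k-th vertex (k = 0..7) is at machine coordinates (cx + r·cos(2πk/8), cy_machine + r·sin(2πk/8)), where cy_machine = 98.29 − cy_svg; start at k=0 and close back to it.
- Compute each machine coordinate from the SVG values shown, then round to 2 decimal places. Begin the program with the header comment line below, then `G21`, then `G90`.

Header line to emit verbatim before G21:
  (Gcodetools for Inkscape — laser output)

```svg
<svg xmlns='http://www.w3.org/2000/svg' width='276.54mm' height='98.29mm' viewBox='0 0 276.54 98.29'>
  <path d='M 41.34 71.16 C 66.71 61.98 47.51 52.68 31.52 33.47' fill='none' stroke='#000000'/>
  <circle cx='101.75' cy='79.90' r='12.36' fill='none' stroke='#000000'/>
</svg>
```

Since the viewBox matches the mm dimensions, user units are millimetres directly. The only transform is the Y-flip y_m = 98.29 − y_svg.

Shape 1 is a cubic bezier drawn with `<path>`. Its stroke #000000 means cut at S875, F677. After flipping Y the toolpath is (41.34,27.13) → (52.76,34.19) → (51.94,42.21) → (43.37,52.12) → (31.52,64.82).

Shape 2 is a circle drawn with `<circle>`. Its stroke #000000 means cut at S875, F677. After flipping Y the toolpath is (114.11,18.39) → (110.49,27.13) → (101.75,30.75) → (93.01,27.13) → (89.39,18.39) → (93.01,9.65) → (101.75,6.03) → (110.49,9.65) → (114.11,18.39), returning to the start.

(Gcodetools for Inkscape — laser output)
G21
G90
G0 X41.34 Y27.13
M3 S875
G01 X52.76 Y34.19 F677
G01 X51.94 Y42.21 F677
G01 X43.37 Y52.12 F677
G01 X31.52 Y64.82 F677
G0 X114.11 Y18.39
M3 S875
G01 X110.49 Y27.13 F677
G01 X101.75 Y30.75 F677
G01 X93.01 Y27.13 F677
G01 X89.39 Y18.39 F677
G01 X93.01 Y9.65 F677
G01 X101.75 Y6.03 F677
G01 X110.49 Y9.65 F677
G01 X114.11 Y18.39 F677
M5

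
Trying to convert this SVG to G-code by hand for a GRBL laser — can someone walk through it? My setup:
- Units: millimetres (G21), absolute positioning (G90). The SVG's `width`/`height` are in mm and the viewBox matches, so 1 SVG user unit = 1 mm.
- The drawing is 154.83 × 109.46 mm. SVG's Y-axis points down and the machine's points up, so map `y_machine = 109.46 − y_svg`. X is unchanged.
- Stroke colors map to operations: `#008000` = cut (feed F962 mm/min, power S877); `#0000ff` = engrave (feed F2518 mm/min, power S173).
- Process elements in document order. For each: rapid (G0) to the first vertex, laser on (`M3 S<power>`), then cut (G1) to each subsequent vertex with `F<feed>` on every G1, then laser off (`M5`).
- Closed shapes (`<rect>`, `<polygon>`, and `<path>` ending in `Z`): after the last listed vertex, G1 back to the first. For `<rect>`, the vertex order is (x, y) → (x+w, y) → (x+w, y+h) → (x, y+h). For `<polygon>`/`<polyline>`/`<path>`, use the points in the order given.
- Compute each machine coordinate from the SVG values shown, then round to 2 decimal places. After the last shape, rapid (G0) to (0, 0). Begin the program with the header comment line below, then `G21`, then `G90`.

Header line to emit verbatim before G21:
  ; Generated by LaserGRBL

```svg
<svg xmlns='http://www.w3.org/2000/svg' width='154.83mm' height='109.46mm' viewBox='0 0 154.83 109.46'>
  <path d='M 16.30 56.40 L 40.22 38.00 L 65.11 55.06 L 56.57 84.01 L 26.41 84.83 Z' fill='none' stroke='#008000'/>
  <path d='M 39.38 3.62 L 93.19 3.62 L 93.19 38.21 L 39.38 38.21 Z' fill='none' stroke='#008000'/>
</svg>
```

; Generated by LaserGRBL
G21
G90
G0 X16.30 Y53.06
M3 S877
G1 X40.22 Y71.46 F962
G1 X65.11 Y54.40 F962
G1 X56.57 Y25.45 F962
G1 X26.41 Y24.63 F962
G1 X16.30 Y53.06 F962
M5
G0 X39.38 Y105.84
M3 S877
G1 X93.19 Y105.84 F962
G1 X93.19 Y71.25 F962
G1 X39.38 Y71.25 F962
G1 X39.38 Y105.84 F962
M5
G0 X0.00 Y0.00

viewBox `0 0 154.83 109.46` with mm width/height → 1 unit = 1 mm. Flip: y_m = 109.46 − y_svg.

**Shape 1** — `<path>` regular polygon, stroke `#008000` → cut (S877, F962). Machine vertices: (16.30,53.06) → (40.22,71.46) → (65.11,54.40) → (56.57,25.45) → (26.41,24.63) → (16.30,53.06). Closed: final G1 returns to the first vertex.

**Shape 2** — `<path>` rectangle, stroke `#008000` → cut (S877, F962). Machine vertices: (39.38,105.84) → (93.19,105.84) → (93.19,71.25) → (39.38,71.25) → (39.38,105.84). Closed: final G1 returns to the first vertex.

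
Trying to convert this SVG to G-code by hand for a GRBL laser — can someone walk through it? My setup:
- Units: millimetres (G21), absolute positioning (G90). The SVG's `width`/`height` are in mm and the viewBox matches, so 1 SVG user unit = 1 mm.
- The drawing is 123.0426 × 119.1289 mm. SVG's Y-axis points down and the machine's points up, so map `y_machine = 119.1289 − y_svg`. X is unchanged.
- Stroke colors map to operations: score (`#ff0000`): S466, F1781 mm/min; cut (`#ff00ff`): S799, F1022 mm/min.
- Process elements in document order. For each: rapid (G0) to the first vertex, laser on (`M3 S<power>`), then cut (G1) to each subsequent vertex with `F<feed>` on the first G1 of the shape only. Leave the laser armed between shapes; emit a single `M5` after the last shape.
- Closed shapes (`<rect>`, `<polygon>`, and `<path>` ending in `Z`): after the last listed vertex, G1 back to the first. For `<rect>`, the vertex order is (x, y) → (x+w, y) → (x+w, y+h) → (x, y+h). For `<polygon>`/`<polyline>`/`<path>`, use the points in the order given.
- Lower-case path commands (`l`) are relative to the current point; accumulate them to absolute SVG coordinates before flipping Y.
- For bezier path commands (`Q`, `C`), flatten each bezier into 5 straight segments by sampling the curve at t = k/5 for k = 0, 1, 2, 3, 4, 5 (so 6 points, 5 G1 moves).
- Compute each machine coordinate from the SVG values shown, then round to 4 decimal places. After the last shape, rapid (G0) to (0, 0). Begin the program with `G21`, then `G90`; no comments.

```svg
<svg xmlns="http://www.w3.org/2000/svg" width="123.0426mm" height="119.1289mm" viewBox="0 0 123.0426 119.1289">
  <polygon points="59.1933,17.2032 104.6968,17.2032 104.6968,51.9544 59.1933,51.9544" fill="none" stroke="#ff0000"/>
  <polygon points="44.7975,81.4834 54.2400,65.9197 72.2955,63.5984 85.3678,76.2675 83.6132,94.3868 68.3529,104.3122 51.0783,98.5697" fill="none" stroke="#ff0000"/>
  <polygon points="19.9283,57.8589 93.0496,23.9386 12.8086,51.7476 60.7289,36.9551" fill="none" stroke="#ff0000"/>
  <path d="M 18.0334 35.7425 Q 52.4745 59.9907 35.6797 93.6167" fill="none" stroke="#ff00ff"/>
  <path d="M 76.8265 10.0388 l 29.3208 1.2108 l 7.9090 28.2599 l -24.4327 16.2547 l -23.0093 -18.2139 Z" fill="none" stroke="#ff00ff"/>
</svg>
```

G21
G90
G0 X59.1933 Y101.9257
M3 S466
G1 X104.6968 Y101.9257 F1781
G1 X104.6968 Y67.1745
G1 X59.1933 Y67.1745
G1 X59.1933 Y101.9257
G0 X44.7975 Y37.6455
M3 S466
G1 X54.2400 Y53.2092 F1781
G1 X72.2955 Y55.5305
G1 X85.3678 Y42.8614
G1 X83.6132 Y24.7421
G1 X68.3529 Y14.8167
G1 X51.0783 Y20.5592
G1 X44.7975 Y37.6455
G0 X19.9283 Y61.2700
M3 S466
G1 X93.0496 Y95.1903 F1781
G1 X12.8086 Y67.3813
G1 X60.7289 Y82.1738
G1 X19.9283 Y61.2700
G0 X18.0334 Y83.3864
M3 S799
G1 X29.7604 Y73.3120 F1022
G1 X37.3885 Y62.4874
G1 X40.9178 Y50.9126
G1 X40.3482 Y38.5875
G1 X35.6797 Y25.5122
G0 X76.8265 Y109.0901
M3 S799
G1 X106.1473 Y107.8793 F1022
G1 X114.0563 Y79.6194
G1 X89.6236 Y63.3647
G1 X66.6143 Y81.5786
G1 X76.8265 Y109.0901
M5
G0 X0.0000 Y0.0000

Since the viewBox matches the mm dimensions, user units are millimetres directly. The only transform is the Y-flip y_m = 119.1289 − y_svg.

Shape 1 is a rectangle drawn with `<polygon>`. Its stroke #ff0000 means score at S466, F1781. After flipping Y the toolpath is (59.1933,101.9257) → (104.6968,101.9257) → (104.6968,67.1745) → (59.1933,67.1745) → (59.1933,101.9257), returning to the start.

Shape 2 is a regular polygon drawn with `<polygon>`. Its stroke #ff0000 means score at S466, F1781. After flipping Y the toolpath is (44.7975,37.6455) → (54.2400,53.2092) → (72.2955,55.5305) → (85.3678,42.8614) → (83.6132,24.7421) → (68.3529,14.8167) → (51.0783,20.5592) → (44.7975,37.6455), returning to the start.

Shape 3 is a closed polygon drawn with `<polygon>`. Its stroke #ff0000 means score at S466, F1781. After flipping Y the toolpath is (19.9283,61.2700) → (93.0496,95.1903) → (12.8086,67.3813) → (60.7289,82.1738) → (19.9283,61.2700), returning to the start.

Shape 4 is a quadratic bezier drawn with `<path>`. Its stroke #ff00ff means cut at S799, F1022. After flipping Y the toolpath is (18.0334,83.3864) → (29.7604,73.3120) → (37.3885,62.4874) → (40.9178,50.9126) → (40.3482,38.5875) → (35.6797,25.5122).

Shape 5 is a regular polygon drawn with `<path>`. Its stroke #ff00ff means cut at S799, F1022. After flipping Y the toolpath is (76.8265,109.0901) → (106.1473,107.8793) → (114.0563,79.6194) → (89.6236,63.3647) → (66.6143,81.5786) → (76.8265,109.0901), returning to the start.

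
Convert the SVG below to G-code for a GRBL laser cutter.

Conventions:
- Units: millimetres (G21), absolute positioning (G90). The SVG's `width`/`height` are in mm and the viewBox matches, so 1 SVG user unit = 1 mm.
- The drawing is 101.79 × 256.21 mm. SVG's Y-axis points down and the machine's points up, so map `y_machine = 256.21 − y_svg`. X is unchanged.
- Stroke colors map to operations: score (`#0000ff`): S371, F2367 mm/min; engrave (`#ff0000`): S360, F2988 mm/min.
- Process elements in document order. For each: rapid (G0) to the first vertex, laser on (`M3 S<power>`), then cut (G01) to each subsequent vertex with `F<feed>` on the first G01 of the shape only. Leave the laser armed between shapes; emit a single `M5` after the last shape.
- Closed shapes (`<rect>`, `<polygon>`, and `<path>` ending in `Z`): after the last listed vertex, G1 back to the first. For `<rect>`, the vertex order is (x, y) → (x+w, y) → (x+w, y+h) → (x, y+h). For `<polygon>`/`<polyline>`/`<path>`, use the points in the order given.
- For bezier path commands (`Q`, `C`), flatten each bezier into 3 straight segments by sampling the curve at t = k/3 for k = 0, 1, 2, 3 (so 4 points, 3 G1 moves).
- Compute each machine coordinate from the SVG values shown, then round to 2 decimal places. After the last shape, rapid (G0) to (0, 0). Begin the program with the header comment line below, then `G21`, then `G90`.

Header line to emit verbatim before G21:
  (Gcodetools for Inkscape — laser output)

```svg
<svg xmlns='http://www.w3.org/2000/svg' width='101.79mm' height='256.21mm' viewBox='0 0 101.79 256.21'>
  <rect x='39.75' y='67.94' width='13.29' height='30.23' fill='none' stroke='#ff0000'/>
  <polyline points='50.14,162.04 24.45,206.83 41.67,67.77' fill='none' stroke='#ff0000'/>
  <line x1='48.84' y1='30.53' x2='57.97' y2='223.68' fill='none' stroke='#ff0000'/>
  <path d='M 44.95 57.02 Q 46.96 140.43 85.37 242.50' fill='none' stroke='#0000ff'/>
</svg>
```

1 u = 1 mm; y_m = 256.21 − y.

[1] `<rect>` rectangle, #ff0000→engrave S360 F2988: (39.75,188.27) → (53.04,188.27) → (53.04,158.04) → (39.75,158.04) → (39.75,188.27) (closed)

[2] `<polyline>` open polyline, #ff0000→engrave S360 F2988: (50.14,94.17) → (24.45,49.38) → (41.67,188.44)

[3] `<line>` line segment, #ff0000→engrave S360 F2988: (48.84,225.68) → (57.97,32.53)

[4] `<path>` quadratic bezier, #0000ff→score S371 F2367: (44.95,199.19) → (50.33,141.51) → (63.81,79.68) → (85.37,13.71)

(Gcodetools for Inkscape — laser output)
G21
G90
G0 X39.75 Y188.27
M3 S360
G01 X53.04 Y188.27 F2988
G01 X53.04 Y158.04
G01 X39.75 Y158.04
G01 X39.75 Y188.27
G0 X50.14 Y94.17
M3 S360
G01 X24.45 Y49.38 F2988
G01 X41.67 Y188.44
G0 X48.84 Y225.68
M3 S360
G01 X57.97 Y32.53 F2988
G0 X44.95 Y199.19
M3 S371
G01 X50.33 Y141.51 F2367
G01 X63.81 Y79.68
G01 X85.37 Y13.71
M5
G0 X0.00 Y0.00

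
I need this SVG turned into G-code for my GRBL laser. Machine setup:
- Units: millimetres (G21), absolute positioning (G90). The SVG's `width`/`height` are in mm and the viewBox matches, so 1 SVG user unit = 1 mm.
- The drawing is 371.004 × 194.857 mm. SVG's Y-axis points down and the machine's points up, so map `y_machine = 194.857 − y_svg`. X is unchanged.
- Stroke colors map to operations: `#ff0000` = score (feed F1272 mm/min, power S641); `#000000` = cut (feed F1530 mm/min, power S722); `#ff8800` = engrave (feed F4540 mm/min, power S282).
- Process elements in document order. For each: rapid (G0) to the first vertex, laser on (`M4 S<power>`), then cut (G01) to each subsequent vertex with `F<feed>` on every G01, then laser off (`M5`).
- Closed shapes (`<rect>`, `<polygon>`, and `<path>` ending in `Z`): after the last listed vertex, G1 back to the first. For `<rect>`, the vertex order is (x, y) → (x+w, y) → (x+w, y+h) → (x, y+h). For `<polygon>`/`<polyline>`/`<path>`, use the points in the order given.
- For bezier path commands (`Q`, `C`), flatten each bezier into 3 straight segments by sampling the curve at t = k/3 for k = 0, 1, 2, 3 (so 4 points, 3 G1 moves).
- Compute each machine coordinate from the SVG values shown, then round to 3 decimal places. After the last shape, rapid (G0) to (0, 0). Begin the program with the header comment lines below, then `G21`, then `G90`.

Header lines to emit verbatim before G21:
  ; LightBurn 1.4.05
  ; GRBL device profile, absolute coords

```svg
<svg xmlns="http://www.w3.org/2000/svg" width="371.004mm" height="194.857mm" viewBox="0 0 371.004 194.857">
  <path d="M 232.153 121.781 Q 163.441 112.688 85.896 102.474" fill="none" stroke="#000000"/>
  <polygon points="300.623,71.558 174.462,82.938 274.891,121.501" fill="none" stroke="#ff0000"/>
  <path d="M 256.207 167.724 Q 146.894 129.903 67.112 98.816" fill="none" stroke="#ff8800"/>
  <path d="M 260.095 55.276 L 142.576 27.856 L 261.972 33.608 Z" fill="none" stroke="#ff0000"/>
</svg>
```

; LightBurn 1.4.05
; GRBL device profile, absolute coords
G21
G90
G0 X232.153 Y73.076
M4 S722
G01 X185.364 Y79.263 F1530
G01 X136.611 Y85.698 F1530
G01 X85.896 Y92.383 F1530
M5
G0 X300.623 Y123.299
M4 S641
G01 X174.462 Y111.919 F1272
G01 X274.891 Y73.356 F1272
G01 X300.623 Y123.299 F1272
M5
G0 X256.207 Y27.133
M4 S282
G01 X186.613 Y51.599 F4540
G01 X123.581 Y74.568 F4540
G01 X67.112 Y96.041 F4540
M5
G0 X260.095 Y139.581
M4 S641
G01 X142.576 Y167.001 F1272
G01 X261.972 Y161.249 F1272
G01 X260.095 Y139.581 F1272
M5
G0 X0.000 Y0.000

1 u = 1 mm; y_m = 194.857 − y.

[1] `<path>` quadratic bezier, #000000→cut S722 F1530: (232.153,73.076) → (185.364,79.263) → (136.611,85.698) → (85.896,92.383)

[2] `<polygon>` closed polygon, #ff0000→score S641 F1272: (300.623,123.299) → (174.462,111.919) → (274.891,73.356) → (300.623,123.299) (closed)

[3] `<path>` quadratic bezier, #ff8800→engrave S282 F4540: (256.207,27.133) → (186.613,51.599) → (123.581,74.568) → (67.112,96.041)

[4] `<path>` closed polygon, #ff0000→score S641 F1272: (260.095,139.581) → (142.576,167.001) → (261.972,161.249) → (260.095,139.581) (closed)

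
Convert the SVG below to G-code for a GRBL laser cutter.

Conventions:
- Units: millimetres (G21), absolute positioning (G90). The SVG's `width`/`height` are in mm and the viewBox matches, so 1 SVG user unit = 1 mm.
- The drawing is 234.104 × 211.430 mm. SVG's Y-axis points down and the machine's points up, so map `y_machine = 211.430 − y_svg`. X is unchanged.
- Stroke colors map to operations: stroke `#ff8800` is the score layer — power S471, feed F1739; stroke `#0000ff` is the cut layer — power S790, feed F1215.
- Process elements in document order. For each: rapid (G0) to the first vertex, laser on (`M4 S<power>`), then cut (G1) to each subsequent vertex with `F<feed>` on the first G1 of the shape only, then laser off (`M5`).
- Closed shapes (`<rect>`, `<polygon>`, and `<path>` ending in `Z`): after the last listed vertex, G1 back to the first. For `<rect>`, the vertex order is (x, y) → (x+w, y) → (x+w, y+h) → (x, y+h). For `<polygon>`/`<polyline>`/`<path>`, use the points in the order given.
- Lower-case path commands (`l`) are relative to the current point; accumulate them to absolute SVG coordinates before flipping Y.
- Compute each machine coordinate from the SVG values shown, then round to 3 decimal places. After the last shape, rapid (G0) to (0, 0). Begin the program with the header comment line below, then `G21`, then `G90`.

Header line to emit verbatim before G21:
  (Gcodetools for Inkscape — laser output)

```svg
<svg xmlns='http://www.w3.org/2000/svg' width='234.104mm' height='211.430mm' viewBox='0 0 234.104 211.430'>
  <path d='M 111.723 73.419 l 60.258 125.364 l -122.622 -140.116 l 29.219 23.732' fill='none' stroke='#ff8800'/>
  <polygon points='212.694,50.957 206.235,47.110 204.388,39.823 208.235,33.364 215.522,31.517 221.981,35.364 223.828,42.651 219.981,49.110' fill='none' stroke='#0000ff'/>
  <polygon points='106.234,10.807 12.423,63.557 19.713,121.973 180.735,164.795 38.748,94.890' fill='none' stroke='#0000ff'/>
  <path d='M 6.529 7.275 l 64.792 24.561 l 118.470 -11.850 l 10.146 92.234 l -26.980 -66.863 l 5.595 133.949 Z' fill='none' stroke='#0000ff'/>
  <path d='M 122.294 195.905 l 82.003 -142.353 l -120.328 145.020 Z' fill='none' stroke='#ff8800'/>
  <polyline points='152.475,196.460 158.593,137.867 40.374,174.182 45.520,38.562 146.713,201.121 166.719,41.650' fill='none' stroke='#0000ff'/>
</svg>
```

viewBox `0 0 234.104 211.430` with mm width/height → 1 unit = 1 mm. Flip: y_m = 211.430 − y_svg.

**Shape 1** — `<path>` open polyline, stroke `#ff8800` → score (S471, F1739). Machine vertices: (111.723,138.011) → (171.981,12.647) → (49.359,152.763) → (78.578,129.031). Open path.

**Shape 2** — `<polygon>` regular polygon, stroke `#0000ff` → cut (S790, F1215). Machine vertices: (212.694,160.473) → (206.235,164.320) → (204.388,171.607) → (208.235,178.066) → (215.522,179.913) → (221.981,176.066) → (223.828,168.779) → (219.981,162.320) → (212.694,160.473). Closed: final G1 returns to the first vertex.

**Shape 3** — `<polygon>` closed polygon, stroke `#0000ff` → cut (S790, F1215). Machine vertices: (106.234,200.623) → (12.423,147.873) → (19.713,89.457) → (180.735,46.635) → (38.748,116.540) → (106.234,200.623). Closed: final G1 returns to the first vertex.

**Shape 4** — `<path>` closed polygon, stroke `#0000ff` → cut (S790, F1215). Machine vertices: (6.529,204.155) → (71.321,179.594) → (189.791,191.444) → (199.937,99.210) → (172.957,166.073) → (178.552,32.124) → (6.529,204.155). Closed: final G1 returns to the first vertex.

**Shape 5** — `<path>` closed polygon, stroke `#ff8800` → score (S471, F1739). Machine vertices: (122.294,15.525) → (204.297,157.878) → (83.969,12.858) → (122.294,15.525). Closed: final G1 returns to the first vertex.

**Shape 6** — `<polyline>` open polyline, stroke `#0000ff` → cut (S790, F1215). Machine vertices: (152.475,14.970) → (158.593,73.563) → (40.374,37.248) → (45.520,172.868) → (146.713,10.309) → (166.719,169.780). Open path.

(Gcodetools for Inkscape — laser output)
G21
G90
G0 X111.723 Y138.011
M4 S471
G1 X171.981 Y12.647 F1739
G1 X49.359 Y152.763
G1 X78.578 Y129.031
M5
G0 X212.694 Y160.473
M4 S790
G1 X206.235 Y164.320 F1215
G1 X204.388 Y171.607
G1 X208.235 Y178.066
G1 X215.522 Y179.913
G1 X221.981 Y176.066
G1 X223.828 Y168.779
G1 X219.981 Y162.320
G1 X212.694 Y160.473
M5
G0 X106.234 Y200.623
M4 S790
G1 X12.423 Y147.873 F1215
G1 X19.713 Y89.457
G1 X180.735 Y46.635
G1 X38.748 Y116.540
G1 X106.234 Y200.623
M5
G0 X6.529 Y204.155
M4 S790
G1 X71.321 Y179.594 F1215
G1 X189.791 Y191.444
G1 X199.937 Y99.210
G1 X172.957 Y166.073
G1 X178.552 Y32.124
G1 X6.529 Y204.155
M5
G0 X122.294 Y15.525
M4 S471
G1 X204.297 Y157.878 F1739
G1 X83.969 Y12.858
G1 X122.294 Y15.525
M5
G0 X152.475 Y14.970
M4 S790
G1 X158.593 Y73.563 F1215
G1 X40.374 Y37.248
G1 X45.520 Y172.868
G1 X146.713 Y10.309
G1 X166.719 Y169.780
M5
G0 X0.000 Y0.000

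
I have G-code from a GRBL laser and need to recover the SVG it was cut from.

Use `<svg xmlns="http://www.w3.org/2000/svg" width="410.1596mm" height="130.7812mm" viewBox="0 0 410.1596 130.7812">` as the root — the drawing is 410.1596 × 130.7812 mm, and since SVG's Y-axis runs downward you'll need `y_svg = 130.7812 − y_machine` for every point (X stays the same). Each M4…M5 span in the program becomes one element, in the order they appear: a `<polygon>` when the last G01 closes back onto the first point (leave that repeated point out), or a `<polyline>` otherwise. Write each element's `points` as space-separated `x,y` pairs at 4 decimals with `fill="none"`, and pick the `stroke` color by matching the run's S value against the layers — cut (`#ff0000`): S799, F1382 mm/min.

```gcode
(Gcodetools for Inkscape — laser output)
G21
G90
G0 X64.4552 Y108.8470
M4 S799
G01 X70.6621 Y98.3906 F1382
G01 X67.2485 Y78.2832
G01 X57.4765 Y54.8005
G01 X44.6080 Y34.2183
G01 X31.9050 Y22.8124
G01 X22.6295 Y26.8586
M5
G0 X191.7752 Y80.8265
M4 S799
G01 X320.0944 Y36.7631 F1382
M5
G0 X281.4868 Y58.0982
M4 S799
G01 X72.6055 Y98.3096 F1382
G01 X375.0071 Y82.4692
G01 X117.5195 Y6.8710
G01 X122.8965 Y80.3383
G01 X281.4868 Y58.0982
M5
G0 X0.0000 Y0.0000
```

<svg xmlns="http://www.w3.org/2000/svg" width="410.1596mm" height="130.7812mm" viewBox="0 0 410.1596 130.7812">
  <polyline points="64.4552,21.9342 70.6621,32.3906 67.2485,52.4980 57.4765,75.9807 44.6080,96.5629 31.9050,107.9688 22.6295,103.9226" fill="none" stroke="#ff0000"/>
  <polyline points="191.7752,49.9547 320.0944,94.0181" fill="none" stroke="#ff0000"/>
  <polygon points="281.4868,72.6830 72.6055,32.4716 375.0071,48.3120 117.5195,123.9102 122.8965,50.4429" fill="none" stroke="#ff0000"/>
</svg>

Machine Y-up, SVG Y-down with viewBox height 130.7812, so y_svg = 130.7812 − y_machine; X carries over. Every run uses S799, so all elements get stroke `#ff0000` (cut).

Run 1: The run is open, so emit a `<polyline>` with points (Y-flipped): 64.4552,21.9342 70.6621,32.3906 67.2485,52.4980 57.4765,75.9807 44.6080,96.5629 31.9050,107.9688 22.6295,103.9226.

Run 2: The run is open, so emit a `<polyline>` with points (Y-flipped): 191.7752,49.9547 320.0944,94.0181.

Run 3: The run returns to its start, so emit a `<polygon>` with points (Y-flipped): 281.4868,72.6830 72.6055,32.4716 375.0071,48.3120 117.5195,123.9102 122.8965,50.4429.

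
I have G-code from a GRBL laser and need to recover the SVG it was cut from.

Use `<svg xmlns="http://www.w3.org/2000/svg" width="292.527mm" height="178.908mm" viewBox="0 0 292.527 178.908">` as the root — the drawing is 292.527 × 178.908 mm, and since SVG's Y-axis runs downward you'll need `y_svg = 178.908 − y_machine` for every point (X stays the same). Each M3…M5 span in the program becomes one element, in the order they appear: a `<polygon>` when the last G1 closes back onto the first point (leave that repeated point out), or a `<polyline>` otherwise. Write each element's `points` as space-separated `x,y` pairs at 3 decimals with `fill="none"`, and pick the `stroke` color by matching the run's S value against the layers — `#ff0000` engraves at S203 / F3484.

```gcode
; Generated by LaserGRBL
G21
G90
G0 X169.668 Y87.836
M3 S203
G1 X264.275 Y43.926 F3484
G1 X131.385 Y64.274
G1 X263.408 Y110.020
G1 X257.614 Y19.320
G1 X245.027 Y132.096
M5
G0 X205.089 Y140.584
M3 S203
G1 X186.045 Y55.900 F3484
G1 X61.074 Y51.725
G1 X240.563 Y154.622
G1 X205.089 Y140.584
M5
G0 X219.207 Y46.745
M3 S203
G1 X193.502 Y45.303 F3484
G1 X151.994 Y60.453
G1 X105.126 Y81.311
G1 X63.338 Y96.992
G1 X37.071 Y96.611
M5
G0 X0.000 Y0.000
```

<svg xmlns="http://www.w3.org/2000/svg" width="292.527mm" height="178.908mm" viewBox="0 0 292.527 178.908">
  <polyline points="169.668,91.072 264.275,134.982 131.385,114.634 263.408,68.888 257.614,159.588 245.027,46.812" fill="none" stroke="#ff0000"/>
  <polygon points="205.089,38.324 186.045,123.008 61.074,127.183 240.563,24.286" fill="none" stroke="#ff0000"/>
  <polyline points="219.207,132.163 193.502,133.605 151.994,118.455 105.126,97.597 63.338,81.916 37.071,82.297" fill="none" stroke="#ff0000"/>
</svg>

Each laser-on run becomes one SVG element. Flip Y back into SVG space with y_svg = 178.908 − y_machine. Every run uses S203, so all elements get stroke `#ff0000` (engrave).

Run 1: The run is open, so emit a `<polyline>` with points (Y-flipped): 169.668,91.072 264.275,134.982 131.385,114.634 263.408,68.888 257.614,159.588 245.027,46.812.

Run 2: The run returns to its start, so emit a `<polygon>` with points (Y-flipped): 205.089,38.324 186.045,123.008 61.074,127.183 240.563,24.286.

Run 3: The run is open, so emit a `<polyline>` with points (Y-flipped): 219.207,132.163 193.502,133.605 151.994,118.455 105.126,97.597 63.338,81.916 37.071,82.297.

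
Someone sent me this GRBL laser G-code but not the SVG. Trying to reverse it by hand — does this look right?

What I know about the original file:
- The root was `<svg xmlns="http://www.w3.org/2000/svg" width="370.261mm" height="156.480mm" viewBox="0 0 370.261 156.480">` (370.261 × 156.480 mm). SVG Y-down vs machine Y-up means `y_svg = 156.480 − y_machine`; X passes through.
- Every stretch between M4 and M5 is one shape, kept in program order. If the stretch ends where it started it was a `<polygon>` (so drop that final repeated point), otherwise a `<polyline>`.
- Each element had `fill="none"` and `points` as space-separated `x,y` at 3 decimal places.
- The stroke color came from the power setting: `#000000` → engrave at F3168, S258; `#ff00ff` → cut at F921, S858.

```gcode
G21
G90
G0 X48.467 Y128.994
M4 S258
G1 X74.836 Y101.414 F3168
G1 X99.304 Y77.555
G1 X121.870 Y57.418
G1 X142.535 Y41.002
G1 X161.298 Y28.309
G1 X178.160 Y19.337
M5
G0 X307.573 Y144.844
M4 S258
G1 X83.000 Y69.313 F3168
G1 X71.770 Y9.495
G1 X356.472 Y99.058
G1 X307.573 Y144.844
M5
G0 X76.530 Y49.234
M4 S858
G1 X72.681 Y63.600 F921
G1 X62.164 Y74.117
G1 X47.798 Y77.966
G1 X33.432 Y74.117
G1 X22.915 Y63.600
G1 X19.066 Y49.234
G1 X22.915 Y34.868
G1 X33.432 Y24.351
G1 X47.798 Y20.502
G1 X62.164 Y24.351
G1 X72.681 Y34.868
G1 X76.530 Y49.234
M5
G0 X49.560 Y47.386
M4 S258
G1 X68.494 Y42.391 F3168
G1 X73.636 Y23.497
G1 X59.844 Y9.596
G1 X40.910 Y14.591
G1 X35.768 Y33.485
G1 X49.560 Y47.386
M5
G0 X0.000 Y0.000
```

<svg xmlns="http://www.w3.org/2000/svg" width="370.261mm" height="156.480mm" viewBox="0 0 370.261 156.480">
  <polyline points="48.467,27.486 74.836,55.066 99.304,78.925 121.870,99.062 142.535,115.478 161.298,128.171 178.160,137.143" fill="none" stroke="#000000"/>
  <polygon points="307.573,11.636 83.000,87.167 71.770,146.985 356.472,57.422" fill="none" stroke="#000000"/>
  <polygon points="76.530,107.246 72.681,92.880 62.164,82.363 47.798,78.514 33.432,82.363 22.915,92.880 19.066,107.246 22.915,121.612 33.432,132.129 47.798,135.978 62.164,132.129 72.681,121.612" fill="none" stroke="#ff00ff"/>
  <polygon points="49.560,109.094 68.494,114.089 73.636,132.983 59.844,146.884 40.910,141.889 35.768,122.995" fill="none" stroke="#000000"/>
</svg>

Machine Y-up, SVG Y-down with viewBox height 156.480, so y_svg = 156.480 − y_machine; X carries over.

Run 1: the run's S258 means `#000000` (engrave). The run is open, so emit a `<polyline>` with points (Y-flipped): 48.467,27.486 74.836,55.066 99.304,78.925 121.870,99.062 142.535,115.478 161.298,128.171 178.160,137.143.

Run 2: the run's S258 means `#000000` (engrave). The run returns to its start, so emit a `<polygon>` with points (Y-flipped): 307.573,11.636 83.000,87.167 71.770,146.985 356.472,57.422.

Run 3: power S858 maps to stroke `#ff00ff` (cut). The run returns to its start, so emit a `<polygon>` with points (Y-flipped): 76.530,107.246 72.681,92.880 62.164,82.363 47.798,78.514 33.432,82.363 22.915,92.880 19.066,107.246 22.915,121.612 33.432,132.129 47.798,135.978 62.164,132.129 72.681,121.612.

Run 4: the run's S258 means `#000000` (engrave). The run returns to its start, so emit a `<polygon>` with points (Y-flipped): 49.560,109.094 68.494,114.089 73.636,132.983 59.844,146.884 40.910,141.889 35.768,122.995.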